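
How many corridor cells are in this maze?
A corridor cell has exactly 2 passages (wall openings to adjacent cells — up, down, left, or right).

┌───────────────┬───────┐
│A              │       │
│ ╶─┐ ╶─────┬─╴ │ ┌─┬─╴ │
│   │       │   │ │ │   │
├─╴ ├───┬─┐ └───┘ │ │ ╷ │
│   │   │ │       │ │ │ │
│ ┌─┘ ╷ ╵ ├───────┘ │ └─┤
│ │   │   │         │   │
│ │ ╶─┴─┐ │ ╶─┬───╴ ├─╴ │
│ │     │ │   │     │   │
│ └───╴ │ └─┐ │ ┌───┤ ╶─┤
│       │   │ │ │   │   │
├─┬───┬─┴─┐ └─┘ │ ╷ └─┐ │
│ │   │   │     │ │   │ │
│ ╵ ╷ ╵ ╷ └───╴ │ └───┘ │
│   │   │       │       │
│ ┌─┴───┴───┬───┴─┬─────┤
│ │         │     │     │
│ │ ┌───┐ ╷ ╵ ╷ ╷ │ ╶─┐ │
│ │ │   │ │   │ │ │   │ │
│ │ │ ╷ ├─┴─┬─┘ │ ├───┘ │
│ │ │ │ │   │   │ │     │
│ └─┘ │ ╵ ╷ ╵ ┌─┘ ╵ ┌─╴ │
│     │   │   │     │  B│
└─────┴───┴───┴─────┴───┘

Counting cells with exactly 2 passages:
Total corridor cells: 122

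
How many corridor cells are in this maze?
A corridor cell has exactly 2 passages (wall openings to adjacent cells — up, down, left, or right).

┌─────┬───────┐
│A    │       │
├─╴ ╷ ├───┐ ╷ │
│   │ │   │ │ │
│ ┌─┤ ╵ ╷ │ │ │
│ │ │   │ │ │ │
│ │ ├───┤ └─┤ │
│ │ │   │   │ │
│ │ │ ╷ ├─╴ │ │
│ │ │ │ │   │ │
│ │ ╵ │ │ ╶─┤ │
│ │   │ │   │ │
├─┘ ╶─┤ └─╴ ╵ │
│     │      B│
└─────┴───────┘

Counting cells with exactly 2 passages:
Total corridor cells: 37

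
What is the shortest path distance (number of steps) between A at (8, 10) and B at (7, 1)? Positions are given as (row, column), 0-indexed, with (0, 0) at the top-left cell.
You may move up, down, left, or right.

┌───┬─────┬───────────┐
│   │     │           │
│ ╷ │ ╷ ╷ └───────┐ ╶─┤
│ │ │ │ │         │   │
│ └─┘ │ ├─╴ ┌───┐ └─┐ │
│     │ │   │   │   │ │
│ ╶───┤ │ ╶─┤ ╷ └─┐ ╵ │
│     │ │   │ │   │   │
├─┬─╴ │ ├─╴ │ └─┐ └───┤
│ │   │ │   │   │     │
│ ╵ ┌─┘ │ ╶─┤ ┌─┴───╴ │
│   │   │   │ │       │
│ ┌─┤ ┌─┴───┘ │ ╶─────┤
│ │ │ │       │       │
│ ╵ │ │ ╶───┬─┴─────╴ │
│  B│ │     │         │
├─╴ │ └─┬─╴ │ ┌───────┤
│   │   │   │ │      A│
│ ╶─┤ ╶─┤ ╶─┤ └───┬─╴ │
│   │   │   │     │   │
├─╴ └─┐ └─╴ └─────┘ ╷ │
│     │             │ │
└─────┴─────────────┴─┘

Finding path from (8, 10) to (7, 1):
Path: (8,10) → (9,10) → (9,9) → (10,9) → (10,8) → (10,7) → (10,6) → (10,5) → (10,4) → (10,3) → (9,3) → (9,2) → (8,2) → (7,2) → (6,2) → (5,2) → (5,3) → (4,3) → (3,3) → (2,3) → (1,3) → (0,3) → (0,2) → (1,2) → (2,2) → (2,1) → (2,0) → (3,0) → (3,1) → (3,2) → (4,2) → (4,1) → (5,1) → (5,0) → (6,0) → (7,0) → (7,1)
Distance: 36 steps

Solution:

┌───┬─────┬───────────┐
│   │↓ ↰  │           │
│ ╷ │ ╷ ╷ └───────┐ ╶─┤
│ │ │↓│↑│         │   │
│ └─┘ │ ├─╴ ┌───┐ └─┐ │
│↓ ← ↲│↑│   │   │   │ │
│ ╶───┤ │ ╶─┤ ╷ └─┐ ╵ │
│↳ → ↓│↑│   │ │   │   │
├─┬─╴ │ ├─╴ │ └─┐ └───┤
│ │↓ ↲│↑│   │   │     │
│ ╵ ┌─┘ │ ╶─┤ ┌─┴───╴ │
│↓ ↲│↱ ↑│   │ │       │
│ ┌─┤ ┌─┴───┘ │ ╶─────┤
│↓│ │↑│       │       │
│ ╵ │ │ ╶───┬─┴─────╴ │
│↳ B│↑│     │         │
├─╴ │ └─┬─╴ │ ┌───────┤
│   │↑  │   │ │      A│
│ ╶─┤ ╶─┤ ╶─┤ └───┬─╴ │
│   │↑ ↰│   │     │↓ ↲│
├─╴ └─┐ └─╴ └─────┘ ╷ │
│     │↑ ← ← ← ← ← ↲│ │
└─────┴─────────────┴─┘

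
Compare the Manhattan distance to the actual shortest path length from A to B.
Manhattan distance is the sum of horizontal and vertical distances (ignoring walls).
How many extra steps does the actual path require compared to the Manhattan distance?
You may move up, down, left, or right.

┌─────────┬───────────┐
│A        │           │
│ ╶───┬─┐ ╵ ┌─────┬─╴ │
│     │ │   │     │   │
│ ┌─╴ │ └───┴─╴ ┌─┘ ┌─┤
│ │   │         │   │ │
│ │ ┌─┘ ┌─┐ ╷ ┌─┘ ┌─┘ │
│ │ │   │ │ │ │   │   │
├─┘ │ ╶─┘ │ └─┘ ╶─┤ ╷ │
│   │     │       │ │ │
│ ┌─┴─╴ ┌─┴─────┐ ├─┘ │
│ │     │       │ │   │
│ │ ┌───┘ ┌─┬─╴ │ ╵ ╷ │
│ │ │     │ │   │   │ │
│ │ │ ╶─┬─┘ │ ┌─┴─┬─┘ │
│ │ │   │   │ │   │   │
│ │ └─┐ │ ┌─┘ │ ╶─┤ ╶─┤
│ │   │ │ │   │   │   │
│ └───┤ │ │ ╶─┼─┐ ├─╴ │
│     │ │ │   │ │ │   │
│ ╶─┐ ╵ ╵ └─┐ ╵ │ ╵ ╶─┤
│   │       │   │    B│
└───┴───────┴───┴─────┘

Manhattan distance: |10 - 0| + |10 - 0| = 20
Actual path length: 34
Extra steps: 34 - 20 = 14

Solution:

┌─────────┬───────────┐
│A → → → ↓│↱ → → → → ↓│
│ ╶───┬─┐ ╵ ┌─────┬─╴ │
│     │ │↳ ↑│     │↓ ↲│
│ ┌─╴ │ └───┴─╴ ┌─┘ ┌─┤
│ │   │         │↓ ↲│ │
│ │ ┌─┘ ┌─┐ ╷ ┌─┘ ┌─┘ │
│ │ │   │ │ │ │↓ ↲│   │
├─┘ │ ╶─┘ │ └─┘ ╶─┤ ╷ │
│   │     │    ↳ ↓│ │ │
│ ┌─┴─╴ ┌─┴─────┐ ├─┘ │
│ │     │       │↓│↱ ↓│
│ │ ┌───┘ ┌─┬─╴ │ ╵ ╷ │
│ │ │     │ │   │↳ ↑│↓│
│ │ │ ╶─┬─┘ │ ┌─┴─┬─┘ │
│ │ │   │   │ │   │↓ ↲│
│ │ └─┐ │ ┌─┘ │ ╶─┤ ╶─┤
│ │   │ │ │   │   │↳ ↓│
│ └───┤ │ │ ╶─┼─┐ ├─╴ │
│     │ │ │   │ │ │↓ ↲│
│ ╶─┐ ╵ ╵ └─┐ ╵ │ ╵ ╶─┤
│   │       │   │  ↳ B│
└───┴───────┴───┴─────┘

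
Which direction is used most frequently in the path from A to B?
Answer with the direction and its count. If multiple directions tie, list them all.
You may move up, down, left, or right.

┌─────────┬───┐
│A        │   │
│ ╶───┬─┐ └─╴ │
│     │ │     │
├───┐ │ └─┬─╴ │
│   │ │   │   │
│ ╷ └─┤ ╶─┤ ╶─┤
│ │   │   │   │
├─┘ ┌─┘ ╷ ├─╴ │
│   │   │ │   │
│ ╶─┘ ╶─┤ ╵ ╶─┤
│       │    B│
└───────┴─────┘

Directions: right, right, right, right, down, right, right, down, left, down, right, down, left, down, right
Counts: {'right': 8, 'down': 5, 'left': 2}
Most common: right (8 times)

Solution:

┌─────────┬───┐
│A → → → ↓│   │
│ ╶───┬─┐ └─╴ │
│     │ │↳ → ↓│
├───┐ │ └─┬─╴ │
│   │ │   │↓ ↲│
│ ╷ └─┤ ╶─┤ ╶─┤
│ │   │   │↳ ↓│
├─┘ ┌─┘ ╷ ├─╴ │
│   │   │ │↓ ↲│
│ ╶─┘ ╶─┤ ╵ ╶─┤
│       │  ↳ B│
└───────┴─────┘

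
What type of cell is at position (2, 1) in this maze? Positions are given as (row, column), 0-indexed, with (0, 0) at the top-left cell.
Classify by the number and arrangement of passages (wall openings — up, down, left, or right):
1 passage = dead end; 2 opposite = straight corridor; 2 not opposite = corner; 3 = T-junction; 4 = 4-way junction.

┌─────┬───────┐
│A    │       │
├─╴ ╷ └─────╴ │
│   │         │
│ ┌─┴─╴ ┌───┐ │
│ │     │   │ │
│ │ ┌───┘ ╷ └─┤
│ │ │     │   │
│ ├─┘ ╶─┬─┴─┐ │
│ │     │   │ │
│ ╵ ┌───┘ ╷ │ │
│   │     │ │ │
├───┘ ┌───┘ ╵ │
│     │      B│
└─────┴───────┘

Checking cell at (2, 1):
Number of passages: 2
Cell type: corner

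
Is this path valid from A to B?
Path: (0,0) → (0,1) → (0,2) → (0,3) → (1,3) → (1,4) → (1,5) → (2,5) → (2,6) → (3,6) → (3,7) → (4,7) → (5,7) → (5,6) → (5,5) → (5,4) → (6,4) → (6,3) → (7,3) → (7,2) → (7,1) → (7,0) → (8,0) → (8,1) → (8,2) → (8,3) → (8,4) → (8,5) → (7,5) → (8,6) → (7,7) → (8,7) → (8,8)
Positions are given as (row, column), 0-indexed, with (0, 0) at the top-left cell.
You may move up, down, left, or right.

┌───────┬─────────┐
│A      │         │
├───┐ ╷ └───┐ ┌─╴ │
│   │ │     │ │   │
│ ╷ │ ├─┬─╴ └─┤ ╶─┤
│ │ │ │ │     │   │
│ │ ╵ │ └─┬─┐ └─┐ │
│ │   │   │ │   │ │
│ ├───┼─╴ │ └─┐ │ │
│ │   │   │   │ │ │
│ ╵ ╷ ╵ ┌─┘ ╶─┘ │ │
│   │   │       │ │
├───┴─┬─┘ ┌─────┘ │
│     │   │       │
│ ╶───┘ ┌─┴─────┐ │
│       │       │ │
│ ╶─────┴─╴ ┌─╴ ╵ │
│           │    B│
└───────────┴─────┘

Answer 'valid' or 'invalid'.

Checking path validity:
Result: Invalid move at step 29: cannot move from (7, 5) to (8, 6).

invalid

Correct solution:

┌───────┬─────────┐
│A → → ↓│         │
├───┐ ╷ └───┐ ┌─╴ │
│   │ │↳ → ↓│ │   │
│ ╷ │ ├─┬─╴ └─┤ ╶─┤
│ │ │ │ │  ↳ ↓│   │
│ │ ╵ │ └─┬─┐ └─┐ │
│ │   │   │ │↳ ↓│ │
│ ├───┼─╴ │ └─┐ │ │
│ │   │   │   │↓│ │
│ ╵ ╷ ╵ ┌─┘ ╶─┘ │ │
│   │   │↓ ← ← ↲│ │
├───┴─┬─┘ ┌─────┘ │
│     │↓ ↲│       │
│ ╶───┘ ┌─┴─────┐ │
│↓ ← ← ↲│  ↱ → ↓│ │
│ ╶─────┴─╴ ┌─╴ ╵ │
│↳ → → → → ↑│  ↳ B│
└───────────┴─────┘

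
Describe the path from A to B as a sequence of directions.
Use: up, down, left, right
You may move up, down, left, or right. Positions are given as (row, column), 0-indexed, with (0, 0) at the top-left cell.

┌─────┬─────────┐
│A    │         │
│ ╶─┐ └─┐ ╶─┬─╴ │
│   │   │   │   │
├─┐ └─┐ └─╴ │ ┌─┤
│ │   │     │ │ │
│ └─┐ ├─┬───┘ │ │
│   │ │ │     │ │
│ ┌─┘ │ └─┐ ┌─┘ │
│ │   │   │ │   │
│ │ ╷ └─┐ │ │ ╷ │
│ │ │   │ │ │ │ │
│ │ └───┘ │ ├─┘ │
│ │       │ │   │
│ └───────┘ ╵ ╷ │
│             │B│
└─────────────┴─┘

Finding the path and converting it to directions:
Path through cells: (0,0) → (0,1) → (0,2) → (1,2) → (1,3) → (2,3) → (2,4) → (2,5) → (1,5) → (1,4) → (0,4) → (0,5) → (0,6) → (0,7) → (1,7) → (1,6) → (2,6) → (3,6) → (3,5) → (4,5) → (5,5) → (6,5) → (7,5) → (7,6) → (6,6) → (6,7) → (7,7)
Directions: right, right, down, right, down, right, right, up, left, up, right, right, right, down, left, down, down, left, down, down, down, down, right, up, right, down

Solution:

┌─────┬─────────┐
│A → ↓│  ↱ → → ↓│
│ ╶─┐ └─┐ ╶─┬─╴ │
│   │↳ ↓│↑ ↰│↓ ↲│
├─┐ └─┐ └─╴ │ ┌─┤
│ │   │↳ → ↑│↓│ │
│ └─┐ ├─┬───┘ │ │
│   │ │ │  ↓ ↲│ │
│ ┌─┘ │ └─┐ ┌─┘ │
│ │   │   │↓│   │
│ │ ╷ └─┐ │ │ ╷ │
│ │ │   │ │↓│ │ │
│ │ └───┘ │ ├─┘ │
│ │       │↓│↱ ↓│
│ └───────┘ ╵ ╷ │
│          ↳ ↑│B│
└─────────────┴─┘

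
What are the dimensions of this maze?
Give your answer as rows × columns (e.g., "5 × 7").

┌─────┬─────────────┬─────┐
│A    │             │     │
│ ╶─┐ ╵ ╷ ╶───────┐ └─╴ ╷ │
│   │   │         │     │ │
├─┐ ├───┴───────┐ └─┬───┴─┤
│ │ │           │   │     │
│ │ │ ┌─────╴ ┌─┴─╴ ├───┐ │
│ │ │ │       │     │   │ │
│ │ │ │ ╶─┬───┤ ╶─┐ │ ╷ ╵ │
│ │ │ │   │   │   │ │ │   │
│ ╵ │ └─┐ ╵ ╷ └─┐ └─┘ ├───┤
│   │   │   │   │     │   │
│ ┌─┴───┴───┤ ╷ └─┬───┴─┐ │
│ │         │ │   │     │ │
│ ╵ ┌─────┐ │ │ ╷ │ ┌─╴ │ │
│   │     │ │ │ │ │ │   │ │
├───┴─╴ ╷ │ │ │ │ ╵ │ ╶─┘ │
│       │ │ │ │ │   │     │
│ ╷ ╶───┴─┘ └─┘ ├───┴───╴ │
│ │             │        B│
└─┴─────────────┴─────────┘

Counting the maze dimensions:
Rows (vertical): 10
Columns (horizontal): 13
Dimensions: 10 × 13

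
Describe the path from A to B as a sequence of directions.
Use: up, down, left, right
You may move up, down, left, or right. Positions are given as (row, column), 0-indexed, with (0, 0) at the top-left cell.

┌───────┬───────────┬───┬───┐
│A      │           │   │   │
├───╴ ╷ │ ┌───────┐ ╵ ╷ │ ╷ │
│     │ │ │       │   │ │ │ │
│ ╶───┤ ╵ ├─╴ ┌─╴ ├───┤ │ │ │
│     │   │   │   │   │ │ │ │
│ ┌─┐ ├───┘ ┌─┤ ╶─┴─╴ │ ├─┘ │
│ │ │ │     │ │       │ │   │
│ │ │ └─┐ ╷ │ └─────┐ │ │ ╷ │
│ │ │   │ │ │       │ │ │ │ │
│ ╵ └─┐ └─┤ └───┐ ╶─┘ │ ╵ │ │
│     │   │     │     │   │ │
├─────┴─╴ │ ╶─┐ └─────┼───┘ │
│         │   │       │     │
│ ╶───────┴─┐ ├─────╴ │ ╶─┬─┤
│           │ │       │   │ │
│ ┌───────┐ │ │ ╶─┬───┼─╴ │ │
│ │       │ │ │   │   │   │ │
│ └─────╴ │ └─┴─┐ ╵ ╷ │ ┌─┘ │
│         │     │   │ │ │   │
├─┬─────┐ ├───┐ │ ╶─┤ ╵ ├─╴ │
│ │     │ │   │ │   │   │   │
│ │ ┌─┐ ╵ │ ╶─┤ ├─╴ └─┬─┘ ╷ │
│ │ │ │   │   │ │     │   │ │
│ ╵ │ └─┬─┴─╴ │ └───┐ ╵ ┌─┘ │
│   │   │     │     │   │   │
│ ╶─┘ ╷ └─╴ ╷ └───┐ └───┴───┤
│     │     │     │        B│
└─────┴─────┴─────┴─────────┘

Finding the path and converting it to directions:
Path through cells: (0,0) → (0,1) → (0,2) → (1,2) → (1,1) → (1,0) → (2,0) → (2,1) → (2,2) → (3,2) → (4,2) → (4,3) → (5,3) → (5,4) → (6,4) → (6,3) → (6,2) → (6,1) → (6,0) → (7,0) → (7,1) → (7,2) → (7,3) → (7,4) → (7,5) → (8,5) → (9,5) → (9,6) → (9,7) → (10,7) → (11,7) → (12,7) → (12,8) → (12,9) → (13,9) → (13,10) → (13,11) → (13,12) → (13,13)
Directions: right, right, down, left, left, down, right, right, down, down, right, down, right, down, left, left, left, left, down, right, right, right, right, right, down, down, right, right, down, down, down, right, right, down, right, right, right, right

Solution:

┌───────┬───────────┬───┬───┐
│A → ↓  │           │   │   │
├───╴ ╷ │ ┌───────┐ ╵ ╷ │ ╷ │
│↓ ← ↲│ │ │       │   │ │ │ │
│ ╶───┤ ╵ ├─╴ ┌─╴ ├───┤ │ │ │
│↳ → ↓│   │   │   │   │ │ │ │
│ ┌─┐ ├───┘ ┌─┤ ╶─┴─╴ │ ├─┘ │
│ │ │↓│     │ │       │ │   │
│ │ │ └─┐ ╷ │ └─────┐ │ │ ╷ │
│ │ │↳ ↓│ │ │       │ │ │ │ │
│ ╵ └─┐ └─┤ └───┐ ╶─┘ │ ╵ │ │
│     │↳ ↓│     │     │   │ │
├─────┴─╴ │ ╶─┐ └─────┼───┘ │
│↓ ← ← ← ↲│   │       │     │
│ ╶───────┴─┐ ├─────╴ │ ╶─┬─┤
│↳ → → → → ↓│ │       │   │ │
│ ┌───────┐ │ │ ╶─┬───┼─╴ │ │
│ │       │↓│ │   │   │   │ │
│ └─────╴ │ └─┴─┐ ╵ ╷ │ ┌─┘ │
│         │↳ → ↓│   │ │ │   │
├─┬─────┐ ├───┐ │ ╶─┤ ╵ ├─╴ │
│ │     │ │   │↓│   │   │   │
│ │ ┌─┐ ╵ │ ╶─┤ ├─╴ └─┬─┘ ╷ │
│ │ │ │   │   │↓│     │   │ │
│ ╵ │ └─┬─┴─╴ │ └───┐ ╵ ┌─┘ │
│   │   │     │↳ → ↓│   │   │
│ ╶─┘ ╷ └─╴ ╷ └───┐ └───┴───┤
│     │     │     │↳ → → → B│
└─────┴─────┴─────┴─────────┘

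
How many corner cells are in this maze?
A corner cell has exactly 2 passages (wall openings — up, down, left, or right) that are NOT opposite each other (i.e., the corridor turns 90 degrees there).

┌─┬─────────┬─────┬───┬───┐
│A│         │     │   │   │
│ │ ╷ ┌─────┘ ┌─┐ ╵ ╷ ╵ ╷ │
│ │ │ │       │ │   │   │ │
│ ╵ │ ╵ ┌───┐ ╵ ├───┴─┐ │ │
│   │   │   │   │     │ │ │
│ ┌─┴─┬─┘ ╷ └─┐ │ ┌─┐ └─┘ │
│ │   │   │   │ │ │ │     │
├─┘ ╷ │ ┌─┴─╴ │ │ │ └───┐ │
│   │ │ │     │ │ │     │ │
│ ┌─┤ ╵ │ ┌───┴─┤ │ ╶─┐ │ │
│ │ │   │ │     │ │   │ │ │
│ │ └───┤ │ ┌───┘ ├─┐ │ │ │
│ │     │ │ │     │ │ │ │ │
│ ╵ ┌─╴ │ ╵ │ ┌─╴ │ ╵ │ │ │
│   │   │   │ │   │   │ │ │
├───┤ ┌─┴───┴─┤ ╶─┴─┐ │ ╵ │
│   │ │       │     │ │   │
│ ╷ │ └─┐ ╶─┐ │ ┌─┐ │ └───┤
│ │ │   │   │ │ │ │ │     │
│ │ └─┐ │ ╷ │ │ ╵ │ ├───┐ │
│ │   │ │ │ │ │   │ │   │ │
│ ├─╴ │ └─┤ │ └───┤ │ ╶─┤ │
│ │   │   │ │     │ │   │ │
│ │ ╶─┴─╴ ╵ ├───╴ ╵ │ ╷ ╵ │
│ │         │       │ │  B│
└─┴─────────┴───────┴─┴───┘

Counting corner cells (2 non-opposite passages):
Total corners: 75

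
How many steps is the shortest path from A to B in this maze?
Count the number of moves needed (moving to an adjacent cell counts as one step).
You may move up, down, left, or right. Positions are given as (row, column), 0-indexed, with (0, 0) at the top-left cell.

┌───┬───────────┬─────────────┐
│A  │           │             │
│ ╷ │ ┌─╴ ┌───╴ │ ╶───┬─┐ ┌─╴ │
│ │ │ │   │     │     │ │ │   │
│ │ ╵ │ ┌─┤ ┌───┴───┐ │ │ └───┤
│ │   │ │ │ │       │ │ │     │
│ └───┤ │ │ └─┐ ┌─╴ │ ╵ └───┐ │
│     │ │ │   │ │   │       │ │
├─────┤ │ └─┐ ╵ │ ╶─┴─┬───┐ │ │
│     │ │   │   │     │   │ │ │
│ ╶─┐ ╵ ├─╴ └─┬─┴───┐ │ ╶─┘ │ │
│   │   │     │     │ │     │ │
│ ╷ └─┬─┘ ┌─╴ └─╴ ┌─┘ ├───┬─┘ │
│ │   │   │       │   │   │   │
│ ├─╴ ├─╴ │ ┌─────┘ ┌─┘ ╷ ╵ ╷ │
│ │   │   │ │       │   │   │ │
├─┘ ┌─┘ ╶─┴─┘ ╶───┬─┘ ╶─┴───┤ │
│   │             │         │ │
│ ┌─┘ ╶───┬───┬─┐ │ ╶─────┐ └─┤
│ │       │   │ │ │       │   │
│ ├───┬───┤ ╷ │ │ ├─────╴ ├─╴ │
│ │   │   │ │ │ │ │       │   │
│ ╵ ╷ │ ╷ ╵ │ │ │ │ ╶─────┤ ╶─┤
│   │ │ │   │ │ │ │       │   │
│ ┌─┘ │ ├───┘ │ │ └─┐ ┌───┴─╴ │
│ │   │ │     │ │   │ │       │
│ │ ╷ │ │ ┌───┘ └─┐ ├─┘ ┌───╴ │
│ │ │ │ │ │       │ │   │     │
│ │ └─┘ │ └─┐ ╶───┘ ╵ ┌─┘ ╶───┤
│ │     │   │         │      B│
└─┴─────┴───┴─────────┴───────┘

Using BFS to find shortest path:
Start: (0, 0), End: (14, 14)
Path found:
(0,0) → (0,1) → (1,1) → (2,1) → (2,2) → (1,2) → (0,2) → (0,3) → (0,4) → (0,5) → (0,6) → (0,7) → (1,7) → (1,6) → (1,5) → (2,5) → (3,5) → (3,6) → (4,6) → (4,7) → (3,7) → (2,7) → (2,8) → (2,9) → (3,9) → (3,8) → (4,8) → (4,9) → (4,10) → (5,10) → (6,10) → (6,9) → (7,9) → (7,8) → (7,7) → (7,6) → (8,6) → (8,7) → (8,8) → (9,8) → (10,8) → (11,8) → (12,8) → (12,9) → (13,9) → (14,9) → (14,10) → (13,10) → (13,11) → (12,11) → (12,12) → (12,13) → (12,14) → (13,14) → (13,13) → (13,12) → (14,12) → (14,13) → (14,14)
Number of steps: 58

Solution:

┌───┬───────────┬─────────────┐
│A ↓│↱ → → → → ↓│             │
│ ╷ │ ┌─╴ ┌───╴ │ ╶───┬─┐ ┌─╴ │
│ │↓│↑│   │↓ ← ↲│     │ │ │   │
│ │ ╵ │ ┌─┤ ┌───┴───┐ │ │ └───┤
│ │↳ ↑│ │ │↓│  ↱ → ↓│ │ │     │
│ └───┤ │ │ └─┐ ┌─╴ │ ╵ └───┐ │
│     │ │ │↳ ↓│↑│↓ ↲│       │ │
├─────┤ │ └─┐ ╵ │ ╶─┴─┬───┐ │ │
│     │ │   │↳ ↑│↳ → ↓│   │ │ │
│ ╶─┐ ╵ ├─╴ └─┬─┴───┐ │ ╶─┘ │ │
│   │   │     │     │↓│     │ │
│ ╷ └─┬─┘ ┌─╴ └─╴ ┌─┘ ├───┬─┘ │
│ │   │   │       │↓ ↲│   │   │
│ ├─╴ ├─╴ │ ┌─────┘ ┌─┘ ╷ ╵ ╷ │
│ │   │   │ │↓ ← ← ↲│   │   │ │
├─┘ ┌─┘ ╶─┴─┘ ╶───┬─┘ ╶─┴───┤ │
│   │        ↳ → ↓│         │ │
│ ┌─┘ ╶───┬───┬─┐ │ ╶─────┐ └─┤
│ │       │   │ │↓│       │   │
│ ├───┬───┤ ╷ │ │ ├─────╴ ├─╴ │
│ │   │   │ │ │ │↓│       │   │
│ ╵ ╷ │ ╷ ╵ │ │ │ │ ╶─────┤ ╶─┤
│   │ │ │   │ │ │↓│       │   │
│ ┌─┘ │ ├───┘ │ │ └─┐ ┌───┴─╴ │
│ │   │ │     │ │↳ ↓│ │↱ → → ↓│
│ │ ╷ │ │ ┌───┘ └─┐ ├─┘ ┌───╴ │
│ │ │ │ │ │       │↓│↱ ↑│↓ ← ↲│
│ │ └─┘ │ └─┐ ╶───┘ ╵ ┌─┘ ╶───┤
│ │     │   │      ↳ ↑│  ↳ → B│
└─┴─────┴───┴─────────┴───────┘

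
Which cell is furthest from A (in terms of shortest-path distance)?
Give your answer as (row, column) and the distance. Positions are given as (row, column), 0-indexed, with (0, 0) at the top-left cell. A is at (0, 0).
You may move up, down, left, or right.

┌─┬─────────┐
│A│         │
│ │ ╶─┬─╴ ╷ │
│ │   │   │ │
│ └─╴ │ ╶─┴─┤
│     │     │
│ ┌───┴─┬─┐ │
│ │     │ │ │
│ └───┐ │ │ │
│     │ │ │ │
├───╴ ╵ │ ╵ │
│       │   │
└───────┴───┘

Computing BFS distances from A to all cells:
Furthest cell: (3, 4)
Distance: 21 steps

Path from A to the furthest cell:

┌─┬─────────┐
│A│↱ → → ↓  │
│ │ ╶─┬─╴ ╷ │
│↓│↑ ↰│↓ ↲│ │
│ └─╴ │ ╶─┴─┤
│↳ → ↑│↳ → ↓│
│ ┌───┴─┬─┐ │
│ │     │B│↓│
│ └───┐ │ │ │
│     │ │↑│↓│
├───╴ ╵ │ ╵ │
│       │↑ ↲│
└───────┴───┘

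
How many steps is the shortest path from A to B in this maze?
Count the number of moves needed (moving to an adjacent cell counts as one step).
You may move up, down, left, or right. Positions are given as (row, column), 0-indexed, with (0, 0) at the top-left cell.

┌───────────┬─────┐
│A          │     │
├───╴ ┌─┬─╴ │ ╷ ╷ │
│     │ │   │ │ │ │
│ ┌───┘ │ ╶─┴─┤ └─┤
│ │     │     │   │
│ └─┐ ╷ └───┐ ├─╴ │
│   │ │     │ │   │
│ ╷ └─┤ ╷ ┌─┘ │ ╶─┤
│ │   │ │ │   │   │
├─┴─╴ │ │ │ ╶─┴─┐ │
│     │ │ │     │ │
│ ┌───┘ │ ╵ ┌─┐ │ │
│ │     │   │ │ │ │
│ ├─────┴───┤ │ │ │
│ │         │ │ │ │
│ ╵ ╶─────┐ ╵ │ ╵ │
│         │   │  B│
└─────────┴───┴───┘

Using BFS to find shortest path:
Start: (0, 0), End: (8, 8)
Path found:
(0,0) → (0,1) → (0,2) → (0,3) → (0,4) → (0,5) → (1,5) → (1,4) → (2,4) → (2,5) → (2,6) → (3,6) → (4,6) → (4,5) → (5,5) → (5,6) → (5,7) → (6,7) → (7,7) → (8,7) → (8,8)
Number of steps: 20

Solution:

┌───────────┬─────┐
│A → → → → ↓│     │
├───╴ ┌─┬─╴ │ ╷ ╷ │
│     │ │↓ ↲│ │ │ │
│ ┌───┘ │ ╶─┴─┤ └─┤
│ │     │↳ → ↓│   │
│ └─┐ ╷ └───┐ ├─╴ │
│   │ │     │↓│   │
│ ╷ └─┤ ╷ ┌─┘ │ ╶─┤
│ │   │ │ │↓ ↲│   │
├─┴─╴ │ │ │ ╶─┴─┐ │
│     │ │ │↳ → ↓│ │
│ ┌───┘ │ ╵ ┌─┐ │ │
│ │     │   │ │↓│ │
│ ├─────┴───┤ │ │ │
│ │         │ │↓│ │
│ ╵ ╶─────┐ ╵ │ ╵ │
│         │   │↳ B│
└─────────┴───┴───┘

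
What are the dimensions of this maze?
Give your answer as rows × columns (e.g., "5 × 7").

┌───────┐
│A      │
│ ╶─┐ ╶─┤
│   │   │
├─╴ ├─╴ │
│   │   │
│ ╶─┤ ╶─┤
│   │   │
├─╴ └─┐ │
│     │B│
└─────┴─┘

Counting the maze dimensions:
Rows (vertical): 5
Columns (horizontal): 4
Dimensions: 5 × 4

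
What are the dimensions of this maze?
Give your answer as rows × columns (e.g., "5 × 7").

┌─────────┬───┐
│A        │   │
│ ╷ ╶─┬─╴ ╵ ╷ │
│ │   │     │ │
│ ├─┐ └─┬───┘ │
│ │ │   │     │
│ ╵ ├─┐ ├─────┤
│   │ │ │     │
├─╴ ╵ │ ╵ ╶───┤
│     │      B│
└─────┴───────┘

Counting the maze dimensions:
Rows (vertical): 5
Columns (horizontal): 7
Dimensions: 5 × 7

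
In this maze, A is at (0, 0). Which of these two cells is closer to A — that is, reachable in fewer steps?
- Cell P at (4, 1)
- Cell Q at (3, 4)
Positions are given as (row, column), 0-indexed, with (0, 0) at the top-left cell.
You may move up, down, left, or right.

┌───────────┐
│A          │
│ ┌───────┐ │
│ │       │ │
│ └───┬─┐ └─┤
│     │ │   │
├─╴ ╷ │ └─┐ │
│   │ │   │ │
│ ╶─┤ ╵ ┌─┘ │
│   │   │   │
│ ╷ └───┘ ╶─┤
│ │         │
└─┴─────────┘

Shortest path A → P at (4, 1): 7 steps
Shortest path A → Q at (3, 4): 9 steps

P is closer (7 steps vs 9 steps).

Path to P:

┌───────────┐
│A          │
│ ┌───────┐ │
│↓│       │ │
│ └───┬─┐ └─┤
│↳ ↓  │ │   │
├─╴ ╷ │ └─┐ │
│↓ ↲│ │   │ │
│ ╶─┤ ╵ ┌─┘ │
│↳ P│   │   │
│ ╷ └───┘ ╶─┤
│ │         │
└─┴─────────┘

Path to Q:

┌───────────┐
│A          │
│ ┌───────┐ │
│↓│       │ │
│ └───┬─┐ └─┤
│↳ → ↓│ │   │
├─╴ ╷ │ └─┐ │
│   │↓│↱ Q│ │
│ ╶─┤ ╵ ┌─┘ │
│   │↳ ↑│   │
│ ╷ └───┘ ╶─┤
│ │         │
└─┴─────────┘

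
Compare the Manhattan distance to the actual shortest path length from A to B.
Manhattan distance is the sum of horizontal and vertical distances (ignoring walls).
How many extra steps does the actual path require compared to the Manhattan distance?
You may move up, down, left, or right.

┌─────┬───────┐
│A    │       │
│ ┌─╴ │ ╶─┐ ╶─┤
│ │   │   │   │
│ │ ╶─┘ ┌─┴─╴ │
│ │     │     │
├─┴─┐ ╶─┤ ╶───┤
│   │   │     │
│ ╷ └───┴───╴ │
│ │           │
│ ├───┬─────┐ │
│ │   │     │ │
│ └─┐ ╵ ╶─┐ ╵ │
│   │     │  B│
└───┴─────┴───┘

Manhattan distance: |6 - 0| + |6 - 0| = 12
Actual path length: 22
Extra steps: 22 - 12 = 10

Solution:

┌─────┬───────┐
│A → ↓│↱ → ↓  │
│ ┌─╴ │ ╶─┐ ╶─┤
│ │↓ ↲│↑  │↳ ↓│
│ │ ╶─┘ ┌─┴─╴ │
│ │↳ → ↑│↓ ← ↲│
├─┴─┐ ╶─┤ ╶───┤
│   │   │↳ → ↓│
│ ╷ └───┴───╴ │
│ │          ↓│
│ ├───┬─────┐ │
│ │   │     │↓│
│ └─┐ ╵ ╶─┐ ╵ │
│   │     │  B│
└───┴─────┴───┘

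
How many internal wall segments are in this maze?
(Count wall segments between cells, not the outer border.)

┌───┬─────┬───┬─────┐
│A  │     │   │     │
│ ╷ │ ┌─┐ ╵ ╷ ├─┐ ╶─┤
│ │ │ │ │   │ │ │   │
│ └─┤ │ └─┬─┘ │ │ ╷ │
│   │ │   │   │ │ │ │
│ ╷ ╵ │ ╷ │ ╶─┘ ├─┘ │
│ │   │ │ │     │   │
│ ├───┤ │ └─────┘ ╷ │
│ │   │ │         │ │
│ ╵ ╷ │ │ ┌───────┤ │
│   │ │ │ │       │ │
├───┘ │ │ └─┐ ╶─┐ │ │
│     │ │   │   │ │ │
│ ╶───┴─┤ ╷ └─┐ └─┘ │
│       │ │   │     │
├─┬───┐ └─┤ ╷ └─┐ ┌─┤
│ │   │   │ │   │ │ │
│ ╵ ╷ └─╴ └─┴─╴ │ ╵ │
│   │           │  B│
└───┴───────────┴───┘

Counting internal wall segments:
Total internal walls: 81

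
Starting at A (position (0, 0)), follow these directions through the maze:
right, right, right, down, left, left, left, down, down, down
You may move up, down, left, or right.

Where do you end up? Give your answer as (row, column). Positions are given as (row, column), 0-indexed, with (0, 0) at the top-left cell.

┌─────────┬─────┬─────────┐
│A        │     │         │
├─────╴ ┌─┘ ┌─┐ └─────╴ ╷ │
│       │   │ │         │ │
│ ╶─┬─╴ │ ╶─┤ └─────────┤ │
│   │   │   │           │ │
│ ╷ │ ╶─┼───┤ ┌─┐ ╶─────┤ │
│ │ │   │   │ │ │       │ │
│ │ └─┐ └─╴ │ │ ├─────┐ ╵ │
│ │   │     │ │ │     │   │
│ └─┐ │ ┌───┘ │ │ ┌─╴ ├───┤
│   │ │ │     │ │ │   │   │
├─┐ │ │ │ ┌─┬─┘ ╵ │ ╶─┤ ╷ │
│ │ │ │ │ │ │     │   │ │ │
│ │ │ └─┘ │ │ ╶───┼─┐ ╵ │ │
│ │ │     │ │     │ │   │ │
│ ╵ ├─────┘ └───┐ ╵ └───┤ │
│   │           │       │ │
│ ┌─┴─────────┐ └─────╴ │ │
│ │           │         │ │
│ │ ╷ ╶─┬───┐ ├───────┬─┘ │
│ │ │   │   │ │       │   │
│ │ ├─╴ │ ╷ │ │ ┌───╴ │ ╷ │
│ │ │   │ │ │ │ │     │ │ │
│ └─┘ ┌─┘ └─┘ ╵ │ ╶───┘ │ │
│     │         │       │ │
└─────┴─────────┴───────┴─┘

Following directions step by step:
Start: (0, 0)
  right: (0, 0) → (0, 1)
  right: (0, 1) → (0, 2)
  right: (0, 2) → (0, 3)
  down: (0, 3) → (1, 3)
  left: (1, 3) → (1, 2)
  left: (1, 2) → (1, 1)
  left: (1, 1) → (1, 0)
  down: (1, 0) → (2, 0)
  down: (2, 0) → (3, 0)
  down: (3, 0) → (4, 0)
Final position: (4, 0)

Path taken:

┌─────────┬─────┬─────────┐
│A → → ↓  │     │         │
├─────╴ ┌─┘ ┌─┐ └─────╴ ╷ │
│↓ ← ← ↲│   │ │         │ │
│ ╶─┬─╴ │ ╶─┤ └─────────┤ │
│↓  │   │   │           │ │
│ ╷ │ ╶─┼───┤ ┌─┐ ╶─────┤ │
│↓│ │   │   │ │ │       │ │
│ │ └─┐ └─╴ │ │ ├─────┐ ╵ │
│B│   │     │ │ │     │   │
│ └─┐ │ ┌───┘ │ │ ┌─╴ ├───┤
│   │ │ │     │ │ │   │   │
├─┐ │ │ │ ┌─┬─┘ ╵ │ ╶─┤ ╷ │
│ │ │ │ │ │ │     │   │ │ │
│ │ │ └─┘ │ │ ╶───┼─┐ ╵ │ │
│ │ │     │ │     │ │   │ │
│ ╵ ├─────┘ └───┐ ╵ └───┤ │
│   │           │       │ │
│ ┌─┴─────────┐ └─────╴ │ │
│ │           │         │ │
│ │ ╷ ╶─┬───┐ ├───────┬─┘ │
│ │ │   │   │ │       │   │
│ │ ├─╴ │ ╷ │ │ ┌───╴ │ ╷ │
│ │ │   │ │ │ │ │     │ │ │
│ └─┘ ┌─┘ └─┘ ╵ │ ╶───┘ │ │
│     │         │       │ │
└─────┴─────────┴───────┴─┘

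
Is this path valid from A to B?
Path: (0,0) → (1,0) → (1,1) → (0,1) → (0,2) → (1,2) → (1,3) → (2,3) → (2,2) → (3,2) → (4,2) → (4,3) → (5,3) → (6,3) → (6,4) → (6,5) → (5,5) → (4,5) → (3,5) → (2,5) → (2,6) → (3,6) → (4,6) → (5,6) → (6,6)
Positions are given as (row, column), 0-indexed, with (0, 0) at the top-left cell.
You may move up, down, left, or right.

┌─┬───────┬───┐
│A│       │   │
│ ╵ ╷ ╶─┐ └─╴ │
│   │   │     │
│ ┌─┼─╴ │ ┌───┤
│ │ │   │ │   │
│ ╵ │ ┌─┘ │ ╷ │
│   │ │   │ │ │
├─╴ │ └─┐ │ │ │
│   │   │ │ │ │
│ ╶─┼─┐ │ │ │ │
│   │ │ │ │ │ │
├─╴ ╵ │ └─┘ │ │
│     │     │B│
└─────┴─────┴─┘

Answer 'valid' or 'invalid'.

Checking path validity:
Result: All consecutive moves are passable.

valid

Correct solution:

┌─┬───────┬───┐
│A│↱ ↓    │   │
│ ╵ ╷ ╶─┐ └─╴ │
│↳ ↑│↳ ↓│     │
│ ┌─┼─╴ │ ┌───┤
│ │ │↓ ↲│ │↱ ↓│
│ ╵ │ ┌─┘ │ ╷ │
│   │↓│   │↑│↓│
├─╴ │ └─┐ │ │ │
│   │↳ ↓│ │↑│↓│
│ ╶─┼─┐ │ │ │ │
│   │ │↓│ │↑│↓│
├─╴ ╵ │ └─┘ │ │
│     │↳ → ↑│B│
└─────┴─────┴─┘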